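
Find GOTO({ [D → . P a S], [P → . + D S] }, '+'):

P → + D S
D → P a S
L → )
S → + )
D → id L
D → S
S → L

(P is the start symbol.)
GOTO(I, '+') = CLOSURE({ [A → αX.β] : [A → α.Xβ] ∈ I, X = '+' })

Items with dot before '+', with the dot advanced:
  [P → . + D S] → [P → + . D S]
Closure of the advanced items:
  [P → + . D S] has the dot before D: add [D → . P a S], [D → . id L], [D → . S]
  [D → . P a S] has the dot before P: add [P → . + D S]
  [D → . S] has the dot before S: add [S → . + )], [S → . L]
  [S → . L] has the dot before L: add [L → . )]

GOTO = { [D → . P a S], [D → . S], [D → . id L], [L → . )], [P → + . D S], [P → . + D S], [S → . + )], [S → . L] }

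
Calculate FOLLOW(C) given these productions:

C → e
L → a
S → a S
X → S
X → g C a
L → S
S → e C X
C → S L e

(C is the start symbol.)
To compute FOLLOW(C), find every occurrence of C on a right-hand side N → α C β: add FIRST(β) \ {ε}, and if β is empty or nullable also add FOLLOW(N). Iterate to a fixed point.

C is the start symbol, so $ ∈ FOLLOW(C).
In X → g C a: C is followed by a, add FIRST(a) \ {ε} = { 'a' }
In S → e C X: C is followed by X, add FIRST(X) \ {ε} = { 'a', 'e', 'g' }

Taking the union: FOLLOW(C) = { $, 'a', 'e', 'g' }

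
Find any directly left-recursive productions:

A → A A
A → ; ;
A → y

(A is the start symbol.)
Direct left recursion occurs when N → N α for some non-terminal N (the right-hand side begins with the left-hand side itself).

A → A A: LEFT RECURSIVE (starts with A)
A → ; ;: starts with ';'
A → y: starts with y

The grammar has direct left recursion on: A.

Answer: Yes, A is left-recursive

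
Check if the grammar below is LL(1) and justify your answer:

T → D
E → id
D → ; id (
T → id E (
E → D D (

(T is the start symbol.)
Relevant sets:
  FIRST(D) = { ';' }

For T:
  PREDICT(T → D) = { ';' }
  PREDICT(T → id E '(') = { 'id' }
For E:
  PREDICT(E → id) = { 'id' }
  PREDICT(E → D D '(') = { ';' }
D has a single production, so nothing to check there.

All predict sets are disjoint. The grammar IS LL(1).

Answer: Yes, the grammar is LL(1).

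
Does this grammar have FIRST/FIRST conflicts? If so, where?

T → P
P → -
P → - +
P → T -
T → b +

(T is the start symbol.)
Yes. T → P / T → b '+' on { 'b' }; P → '-' / P → '-' '+' on { '-' }; P → '-' / P → T '-' on { '-' }; P → '-' '+' / P → T '-' on { '-' }

FIRST sets of the non-terminals at (or reachable through a nullable prefix from) the front of some alternative:
  FIRST(P) = { '-', 'b' }
  FIRST(T) = { '-', 'b' }

Productions for T:
  T → P: FIRST = { '-', 'b' }
  T → b +: FIRST = { 'b' }
Productions for P:
  P → -: FIRST = { '-' }
  P → - +: FIRST = { '-' }
  P → T -: FIRST = { '-', 'b' }

Conflict for T: T → P and T → b +
  Overlap: { 'b' }
Conflict for P: P → - and P → - +
  Overlap: { '-' }
Conflict for P: P → - and P → T -
  Overlap: { '-' }
Conflict for P: P → - + and P → T -
  Overlap: { '-' }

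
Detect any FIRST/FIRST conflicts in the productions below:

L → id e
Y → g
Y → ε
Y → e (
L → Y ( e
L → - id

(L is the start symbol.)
No FIRST/FIRST conflicts.

A FIRST/FIRST conflict occurs when two productions N → α and N → β for the same non-terminal have FIRST(α) ∩ FIRST(β) ≠ ∅ (with ε ∈ FIRST of a nullable right-hand side, so two nullable alternatives also conflict).

FIRST sets of the non-terminals at (or reachable through a nullable prefix from) the front of some alternative:
  FIRST(Y) = { 'e', 'g', ε }

Productions for L:
  L → id e: FIRST = { 'id' }
  L → Y ( e: FIRST = { '(', 'e', 'g' }
  L → - id: FIRST = { '-' }
Productions for Y:
  Y → g: FIRST = { 'g' }
  Y → ε: FIRST = { ε }
  Y → e (: FIRST = { 'e' }

All alternatives of each non-terminal have pairwise disjoint FIRST sets.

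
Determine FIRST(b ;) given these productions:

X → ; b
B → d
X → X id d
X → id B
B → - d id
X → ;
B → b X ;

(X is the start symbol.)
{ 'b' }

To compute FIRST(b ;), process the symbols left to right:
Symbol b is a terminal. Add 'b' and stop.
FIRST(b ;) = { 'b' }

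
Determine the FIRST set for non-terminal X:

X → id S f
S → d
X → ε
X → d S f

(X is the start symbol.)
From X → id S f:
  - id is a terminal: add 'id' and stop
From X → ε:
  - ε-production, so ε ∈ FIRST(X)
From X → d S f:
  - d is a terminal: add 'd' and stop

Collecting: FIRST(X) = { 'd', 'id', ε }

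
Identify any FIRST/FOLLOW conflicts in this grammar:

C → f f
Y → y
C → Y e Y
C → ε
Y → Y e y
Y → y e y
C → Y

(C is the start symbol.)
No FIRST/FOLLOW conflicts.

Nullable non-terminals: C.
FIRST sets used below: FIRST(Y) = { 'y' }

C: nullable alternative(s) C → ε; FOLLOW(C) = { $ }
  C → f f: FIRST \ {ε} = { 'f' } — disjoint from FOLLOW(C)
  C → Y e Y: FIRST \ {ε} = { 'y' } — disjoint from FOLLOW(C)
  C → ε: FIRST \ {ε} = { } — this is the only nullable alternative, skip
  C → Y: FIRST \ {ε} = { 'y' } — disjoint from FOLLOW(C)

Y has no nullable alternative, so no FIRST/FOLLOW check is needed there.

No FIRST/FOLLOW conflicts found.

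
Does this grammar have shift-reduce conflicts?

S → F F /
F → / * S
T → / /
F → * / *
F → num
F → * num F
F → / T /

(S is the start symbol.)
A shift-reduce conflict occurs when an LR(0) state has both:
  - a complete (reduce) item [A → α .] (dot at the end), and
  - a shift item [B → β . c γ] (dot before a terminal).

Augment with S' → S and build the canonical LR(0) collection (I0 = CLOSURE({[S' → . S]}), then GOTO on every symbol after a dot until no new states appear). It has 18 states:
  I0: { [F → . * / *], [F → . * num F], [F → . / * S], [F → . / T /], [F → . num], [S → . F F /], [S' → . S] }  — shift
  I1: { [F → * . / *], [F → * . num F] }  — shift
  I2: { [F → / . * S], [F → / . T /], [T → . / /] }  — shift
  I3: { [F → . * / *], [F → . * num F], [F → . / * S], [F → . / T /], [F → . num], [S → F . F /] }  — shift
  I4: { [S' → S .] }  — accept
  I5: { [F → num .] }  — reduce
  I6: { [S → F F . /] }  — shift
  I7: { [S → F F / .] }  — reduce
  I8: { [F → . * / *], [F → . * num F], [F → . / * S], [F → . / T /], [F → . num], [F → / * . S], [S → . F F /] }  — shift
  I9: { [T → / . /] }  — shift
  I10: { [F → / T . /] }  — shift
  I11: { [F → / T / .] }  — reduce
  I12: { [T → / / .] }  — reduce
  I13: { [F → / * S .] }  — reduce
  I14: { [F → * / . *] }  — shift
  I15: { [F → * num . F], [F → . * / *], [F → . * num F], [F → . / * S], [F → . / T /], [F → . num] }  — shift
  I16: { [F → * num F .] }  — reduce
  I17: { [F → * / * .] }  — reduce

No state contains both a complete item and a shift item.

Answer: No shift-reduce conflicts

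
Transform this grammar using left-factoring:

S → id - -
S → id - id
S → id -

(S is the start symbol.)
S → id - S'
S' → -
S' → id
S' → ε

Left-factoring transforms A → αβ₁ | αβ₂ into A → αA' and A' → β₁ | β₂
(α is the longest common prefix among the alternatives). Repeat until
no nonterminal has two alternatives with a common prefix.

Round 1: S has alternatives sharing prefix 'id -'. Introduce S': S → id - S'
  Add: S' → -
  Add: S' → id
  Add: S' → ε

No remaining common prefixes — done.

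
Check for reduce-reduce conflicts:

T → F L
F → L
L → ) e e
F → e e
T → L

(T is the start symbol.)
A reduce-reduce conflict occurs when an LR(0) state has two complete items [A → α .] and [B → β .] — both call for a reduction, and with no lookahead the parser cannot choose between them.

Augment with T' → T and build the canonical LR(0) collection (I0 = CLOSURE({[T' → . T]}), then GOTO on every symbol after a dot until no new states appear). It has 10 states:
  I0: { [F → . L], [F → . e e], [L → . ) e e], [T → . F L], [T → . L], [T' → . T] }  — shift
  I1: { [L → ) . e e] }  — shift
  I2: { [L → . ) e e], [T → F . L] }  — shift
  I3: { [F → L .], [T → L .] }  — 2 reduces
  I4: { [T' → T .] }  — accept
  I5: { [F → e . e] }  — shift
  I6: { [F → e e .] }  — reduce
  I7: { [T → F L .] }  — reduce
  I8: { [L → ) e . e] }  — shift
  I9: { [L → ) e e .] }  — reduce

I3 contains complete items [F → L .], [T → L .] — reduce-reduce conflict.

Answer: Yes — I3: [F → L .] vs [T → L .]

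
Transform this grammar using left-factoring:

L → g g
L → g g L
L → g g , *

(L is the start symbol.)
L → g g L'
L' → ε
L' → L
L' → , *

Left-factoring transforms A → αβ₁ | αβ₂ into A → αA' and A' → β₁ | β₂
(α is the longest common prefix among the alternatives). Repeat until
no nonterminal has two alternatives with a common prefix.

Round 1: L has alternatives sharing prefix 'g g'. Introduce L': L → g g L'
  Add: L' → ε
  Add: L' → L
  Add: L' → , *

No remaining common prefixes — done.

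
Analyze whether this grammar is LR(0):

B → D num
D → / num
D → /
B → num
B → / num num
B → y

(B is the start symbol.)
A grammar is LR(0) if no state in the canonical LR(0) collection has:
  - both a shift item (dot before a terminal) and a complete item (shift-reduce conflict), or
  - two or more complete items (reduce-reduce conflict; the accept item [B' → B .] counts as a complete item here).

Augment with B' → B and build the canonical LR(0) collection (I0 = CLOSURE({[B' → . B]}), then GOTO on every symbol after a dot until no new states appear). It has 9 states:
  I0: { [B → . / num num], [B → . D num], [B → . num], [B → . y], [B' → . B], [D → . / num], [D → . /] }  — shift
  I1: { [B → / . num num], [D → / . num], [D → / .] }  — shift, reduce
  I2: { [B' → B .] }  — accept
  I3: { [B → D . num] }  — shift
  I4: { [B → num .] }  — reduce
  I5: { [B → y .] }  — reduce
  I6: { [B → D num .] }  — reduce
  I7: { [B → / num . num], [D → / num .] }  — shift, reduce
  I8: { [B → / num num .] }  — reduce

Conflict in state I1:
  Shift-reduce conflict between [D → / .] and [B → / . num num]
So the grammar is NOT LR(0).

Answer: No. Shift-reduce conflict between [D → / .] and [B → / . num num]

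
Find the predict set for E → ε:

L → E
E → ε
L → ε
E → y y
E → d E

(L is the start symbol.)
{ $ }

PREDICT(E → ε) = (FIRST(RHS) \ {ε}) ∪ (FOLLOW(E) if ε ∈ FIRST(RHS), i.e. RHS ⇒* ε)
The right-hand side is ε (FIRST(ε) = { ε }), so the predict set is FOLLOW(E) = { $ }
PREDICT(E → ε) = { $ }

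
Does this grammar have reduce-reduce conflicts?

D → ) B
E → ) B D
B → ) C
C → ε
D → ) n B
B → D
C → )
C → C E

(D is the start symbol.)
A reduce-reduce conflict occurs when an LR(0) state has two complete items [A → α .] and [B → β .] — both call for a reduction, and with no lookahead the parser cannot choose between them.

Augment with D' → D and build the canonical LR(0) collection (I0 = CLOSURE({[D' → . D]}), then GOTO on every symbol after a dot until no new states appear). It has 14 states:
  I0: { [D → . ) B], [D → . ) n B], [D' → . D] }  — shift
  I1: { [B → . ) C], [B → . D], [D → ) . B], [D → ) . n B], [D → . ) B], [D → . ) n B] }  — shift
  I2: { [D' → D .] }  — accept
  I3: { [B → ) . C], [B → . ) C], [B → . D], [C → . )], [C → . C E], [C → .], [D → ) . B], [D → ) . n B], [D → . ) B], [D → . ) n B] }  — shift, reduce
  I4: { [D → ) B .] }  — reduce
  I5: { [B → D .] }  — reduce
  I6: { [B → . ) C], [B → . D], [D → ) n . B], [D → . ) B], [D → . ) n B] }  — shift
  I7: { [D → ) n B .] }  — reduce
  I8: { [B → ) . C], [B → . ) C], [B → . D], [C → ) .], [C → . )], [C → . C E], [C → .], [D → ) . B], [D → ) . n B], [D → . ) B], [D → . ) n B] }  — shift, 2 reduces
  I9: { [B → ) C .], [C → C . E], [E → . ) B D] }  — shift, reduce
  I10: { [B → . ) C], [B → . D], [D → . ) B], [D → . ) n B], [E → ) . B D] }  — shift
  I11: { [C → C E .] }  — reduce
  I12: { [D → . ) B], [D → . ) n B], [E → ) B . D] }  — shift
  I13: { [E → ) B D .] }  — reduce

I8 contains complete items [C → .], [C → ) .] — reduce-reduce conflict.

Answer: Yes — I8: [C → .] vs [C → ) .]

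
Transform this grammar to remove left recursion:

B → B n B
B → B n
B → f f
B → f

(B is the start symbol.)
B is directly left-recursive. The standard transformation for
  A → A α₁ | ... | A α_m | β₁ | ... | β_n
is
  A  → β₁ A' | ... | β_n A'
  A' → α₁ A' | ... | α_m A' | ε

B → f f becomes B → f f B'
B → f becomes B → f B'
B → B n B becomes B' → n B B'
B → B n becomes B' → n B'
Add B' → ε

Resulting grammar:
B → f f B'
B → f B'
B' → n B B'
B' → n B'
B' → ε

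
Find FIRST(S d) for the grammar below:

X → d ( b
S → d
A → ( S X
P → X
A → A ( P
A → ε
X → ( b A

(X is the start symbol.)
FIRST sets of the non-terminals involved (from the grammar, by fixed-point iteration):
  FIRST(S) = { 'd' }

To compute FIRST(S d), process the symbols left to right:
Symbol S is a non-terminal. Add FIRST(S) \ {ε} = { 'd' }
S is not nullable (ε ∉ FIRST(S)), so stop here.
FIRST(S d) = { 'd' }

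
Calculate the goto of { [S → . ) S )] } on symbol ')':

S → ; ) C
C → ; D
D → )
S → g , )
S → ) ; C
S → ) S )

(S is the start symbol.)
{ [S → ) . S )], [S → . ) ; C], [S → . ) S )], [S → . ; ) C], [S → . g , )] }

GOTO(I, ')') = CLOSURE({ [A → αX.β] : [A → α.Xβ] ∈ I, X = ')' })

Items with dot before ')', with the dot advanced:
  [S → . ) S )] → [S → ) . S )]
Closure of the advanced items:
  [S → ) . S )] has the dot before S: add [S → . ; ) C], [S → . g , )], [S → . ) ; C], [S → . ) S )]

GOTO = { [S → ) . S )], [S → . ) ; C], [S → . ) S )], [S → . ; ) C], [S → . g , )] }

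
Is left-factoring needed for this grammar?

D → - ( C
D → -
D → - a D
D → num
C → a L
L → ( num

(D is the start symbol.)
Yes, D has productions with common prefix '-'

Left-factoring is needed when two productions for the same non-terminal
share a common prefix on the right-hand side.

Productions for D:
  D → - ( C
  D → -
  D → - a D
  D → num

Found common prefix '-' in productions for D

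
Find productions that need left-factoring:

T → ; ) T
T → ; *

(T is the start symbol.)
Yes, T has productions with common prefix ';'

Left-factoring is needed when two productions for the same non-terminal
share a common prefix on the right-hand side.

Productions for T:
  T → ; ) T
  T → ; *

Found common prefix ';' in productions for T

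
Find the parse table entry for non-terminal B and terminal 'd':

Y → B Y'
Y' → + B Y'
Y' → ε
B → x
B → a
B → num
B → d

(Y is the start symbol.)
To find M[B, 'd'], we find productions for B where 'd' is in the predict set (PREDICT(N → α) = (FIRST(α) \ {ε}) ∪ (FOLLOW(N) if α ⇒* ε)).

B → x: PREDICT = { 'x' }
B → a: PREDICT = { 'a' }
B → num: PREDICT = { 'num' }
B → d: PREDICT = { 'd' }
  'd' is in predict set, so this production goes in M[B, 'd']

M[B, 'd'] = B → d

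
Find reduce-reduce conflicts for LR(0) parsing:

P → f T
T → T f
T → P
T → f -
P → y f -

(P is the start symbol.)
No reduce-reduce conflicts

Augment with P' → P and build the canonical LR(0) collection (I0 = CLOSURE({[P' → . P]}), then GOTO on every symbol after a dot until no new states appear). It has 11 states:
  I0: { [P → . f T], [P → . y f -], [P' → . P] }  — shift
  I1: { [P' → P .] }  — accept
  I2: { [P → . f T], [P → . y f -], [P → f . T], [T → . P], [T → . T f], [T → . f -] }  — shift
  I3: { [P → y . f -] }  — shift
  I4: { [P → y f . -] }  — shift
  I5: { [P → y f - .] }  — reduce
  I6: { [T → P .] }  — reduce
  I7: { [P → f T .], [T → T . f] }  — shift, reduce
  I8: { [P → . f T], [P → . y f -], [P → f . T], [T → . P], [T → . T f], [T → . f -], [T → f . -] }  — shift
  I9: { [T → f - .] }  — reduce
  I10: { [T → T f .] }  — reduce

No state contains more than one complete item.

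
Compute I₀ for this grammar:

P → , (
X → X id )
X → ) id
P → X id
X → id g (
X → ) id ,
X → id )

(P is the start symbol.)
{ [P → . , (], [P → . X id], [P' → . P], [X → . ) id ,], [X → . ) id], [X → . X id )], [X → . id )], [X → . id g (] }

First, augment the grammar with P' → P
I₀ = CLOSURE({ [P' → . P] }):
  [P' → . P] has the dot before P: add [P → . , (], [P → . X id]
  [P → . X id] has the dot before X: add [X → . X id )], [X → . ) id], [X → . id g (], [X → . ) id ,], [X → . id )]
No further items can be added.

I₀ = { [P → . , (], [P → . X id], [P' → . P], [X → . ) id ,], [X → . ) id], [X → . X id )], [X → . id )], [X → . id g (] }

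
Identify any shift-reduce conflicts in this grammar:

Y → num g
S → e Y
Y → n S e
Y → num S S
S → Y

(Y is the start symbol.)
No shift-reduce conflicts

A shift-reduce conflict occurs when an LR(0) state has both:
  - a complete (reduce) item [A → α .] (dot at the end), and
  - a shift item [B → β . c γ] (dot before a terminal).

Augment with Y' → Y and build the canonical LR(0) collection (I0 = CLOSURE({[Y' → . Y]}), then GOTO on every symbol after a dot until no new states appear). It has 12 states:
  I0: { [Y → . n S e], [Y → . num S S], [Y → . num g], [Y' → . Y] }  — shift
  I1: { [Y' → Y .] }  — accept
  I2: { [S → . Y], [S → . e Y], [Y → . n S e], [Y → . num S S], [Y → . num g], [Y → n . S e] }  — shift
  I3: { [S → . Y], [S → . e Y], [Y → . n S e], [Y → . num S S], [Y → . num g], [Y → num . S S], [Y → num . g] }  — shift
  I4: { [S → . Y], [S → . e Y], [Y → . n S e], [Y → . num S S], [Y → . num g], [Y → num S . S] }  — shift
  I5: { [S → Y .] }  — reduce
  I6: { [S → e . Y], [Y → . n S e], [Y → . num S S], [Y → . num g] }  — shift
  I7: { [Y → num g .] }  — reduce
  I8: { [S → e Y .] }  — reduce
  I9: { [Y → num S S .] }  — reduce
  I10: { [Y → n S . e] }  — shift
  I11: { [Y → n S e .] }  — reduce

No state contains both a complete item and a shift item.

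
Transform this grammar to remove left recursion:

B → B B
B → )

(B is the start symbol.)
B → ) B'
B' → B B'
B' → ε

B is directly left-recursive. The standard transformation for
  A → A α₁ | ... | A α_m | β₁ | ... | β_n
is
  A  → β₁ A' | ... | β_n A'
  A' → α₁ A' | ... | α_m A' | ε

B → ) becomes B → ) B'
B → B B becomes B' → B B'
Add B' → ε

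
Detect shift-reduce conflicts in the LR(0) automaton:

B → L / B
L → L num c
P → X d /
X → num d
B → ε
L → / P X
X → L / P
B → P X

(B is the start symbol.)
Yes — I0: [B → .] vs [L → . / P X]; I16: [B → .] vs [L → . / P X]; I18: [X → L / P .] vs [L → . / P X]

Augment with B' → B and build the canonical LR(0) collection (I0 = CLOSURE({[B' → . B]}), then GOTO on every symbol after a dot until no new states appear). It has 21 states:
  I0: { [B → . L / B], [B → . P X], [B → .], [B' → . B], [L → . / P X], [L → . L num c], [P → . X d /], [X → . L / P], [X → . num d] }  — shift, reduce
  I1: { [L → . / P X], [L → . L num c], [L → / . P X], [P → . X d /], [X → . L / P], [X → . num d] }  — shift
  I2: { [B' → B .] }  — accept
  I3: { [B → L . / B], [L → L . num c], [X → L . / P] }  — shift
  I4: { [B → P . X], [L → . / P X], [L → . L num c], [X → . L / P], [X → . num d] }  — shift
  I5: { [P → X . d /] }  — shift
  I6: { [X → num . d] }  — shift
  I7: { [X → num d .] }  — reduce
  I8: { [P → X d . /] }  — shift
  I9: { [P → X d / .] }  — reduce
  I10: { [L → L . num c], [X → L . / P] }  — shift
  I11: { [B → P X .] }  — reduce
  I12: { [L → . / P X], [L → . L num c], [P → . X d /], [X → . L / P], [X → . num d], [X → L / . P] }  — shift
  I13: { [L → L num . c] }  — shift
  I14: { [L → L num c .] }  — reduce
  I15: { [X → L / P .] }  — reduce
  I16: { [B → . L / B], [B → . P X], [B → .], [B → L / . B], [L → . / P X], [L → . L num c], [P → . X d /], [X → . L / P], [X → . num d], [X → L / . P] }  — shift, reduce
  I17: { [B → L / B .] }  — reduce
  I18: { [B → P . X], [L → . / P X], [L → . L num c], [X → . L / P], [X → . num d], [X → L / P .] }  — shift, reduce
  I19: { [L → . / P X], [L → . L num c], [L → / P . X], [X → . L / P], [X → . num d] }  — shift
  I20: { [L → / P X .] }  — reduce

I0 contains reduce item [B → .] and shift items [L → . / P X], [X → . num d] — shift-reduce conflict.
I16 contains reduce item [B → .] and shift items [L → . / P X], [X → . num d] — shift-reduce conflict.
I18 contains reduce item [X → L / P .] and shift items [L → . / P X], [X → . num d] — shift-reduce conflict.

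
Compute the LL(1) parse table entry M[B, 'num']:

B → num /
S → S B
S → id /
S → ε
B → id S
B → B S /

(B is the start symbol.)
B → num /, B → B S /

To find M[B, 'num'], we find productions for B where 'num' is in the predict set (PREDICT(N → α) = (FIRST(α) \ {ε}) ∪ (FOLLOW(N) if α ⇒* ε)).

Relevant sets:
  FIRST(B) = { 'id', 'num' }

B → num /: PREDICT = { 'num' }
  'num' is in predict set, so this production goes in M[B, 'num']
B → id S: PREDICT = { 'id' }
B → B S /: PREDICT = { 'id', 'num' }
  'num' is in predict set, so this production goes in M[B, 'num']

M[B, 'num'] = B → num /, B → B S /  (a multiply-defined cell — the grammar is not LL(1))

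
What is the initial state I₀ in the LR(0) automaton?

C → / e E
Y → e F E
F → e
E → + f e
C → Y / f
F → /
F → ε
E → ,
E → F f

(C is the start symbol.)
{ [C → . / e E], [C → . Y / f], [C' → . C], [Y → . e F E] }

First, augment the grammar with C' → C
I₀ = CLOSURE({ [C' → . C] }):
  [C' → . C] has the dot before C: add [C → . / e E], [C → . Y / f]
  [C → . Y / f] has the dot before Y: add [Y → . e F E]
No further items can be added.

I₀ = { [C → . / e E], [C → . Y / f], [C' → . C], [Y → . e F E] }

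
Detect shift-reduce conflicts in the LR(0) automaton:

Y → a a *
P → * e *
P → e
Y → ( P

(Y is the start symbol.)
No shift-reduce conflicts

A shift-reduce conflict occurs when an LR(0) state has both:
  - a complete (reduce) item [A → α .] (dot at the end), and
  - a shift item [B → β . c γ] (dot before a terminal).

Augment with Y' → Y and build the canonical LR(0) collection (I0 = CLOSURE({[Y' → . Y]}), then GOTO on every symbol after a dot until no new states appear). It has 11 states:
  I0: { [Y → . ( P], [Y → . a a *], [Y' → . Y] }  — shift
  I1: { [P → . * e *], [P → . e], [Y → ( . P] }  — shift
  I2: { [Y' → Y .] }  — accept
  I3: { [Y → a . a *] }  — shift
  I4: { [Y → a a . *] }  — shift
  I5: { [Y → a a * .] }  — reduce
  I6: { [P → * . e *] }  — shift
  I7: { [Y → ( P .] }  — reduce
  I8: { [P → e .] }  — reduce
  I9: { [P → * e . *] }  — shift
  I10: { [P → * e * .] }  — reduce

No state contains both a complete item and a shift item.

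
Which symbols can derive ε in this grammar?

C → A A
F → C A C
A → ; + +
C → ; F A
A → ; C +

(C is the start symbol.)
None

A non-terminal is nullable if it can derive ε (the empty string): either it has an ε-production, or it has a production whose right-hand side consists entirely of nullable non-terminals.

There are no ε-productions, so no non-terminal can derive ε.
No non-terminals are nullable.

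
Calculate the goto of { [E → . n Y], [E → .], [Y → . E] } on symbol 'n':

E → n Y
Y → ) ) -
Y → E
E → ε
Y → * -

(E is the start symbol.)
{ [E → . n Y], [E → .], [E → n . Y], [Y → . ) ) -], [Y → . * -], [Y → . E] }

GOTO(I, 'n') = CLOSURE({ [A → αX.β] : [A → α.Xβ] ∈ I, X = 'n' })

Items with dot before 'n', with the dot advanced:
  [E → . n Y] → [E → n . Y]
Closure of the advanced items:
  [E → n . Y] has the dot before Y: add [Y → . ) ) -], [Y → . E], [Y → . * -]
  [Y → . E] has the dot before E: add [E → . n Y], [E → .]

GOTO = { [E → . n Y], [E → .], [E → n . Y], [Y → . ) ) -], [Y → . * -], [Y → . E] }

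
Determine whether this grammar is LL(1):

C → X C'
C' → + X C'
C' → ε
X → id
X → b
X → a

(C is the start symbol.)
A grammar is LL(1) if for each non-terminal N with multiple productions, the predict sets of those productions are pairwise disjoint, where PREDICT(N → α) = (FIRST(α) \ {ε}) ∪ (FOLLOW(N) if α ⇒* ε).

Relevant sets:
  FOLLOW(C') = { $ }

For C':
  PREDICT(C' → '+' X C') = { '+' }
  PREDICT(C' → ε) = { $ }
For X:
  PREDICT(X → id) = { 'id' }
  PREDICT(X → b) = { 'b' }
  PREDICT(X → a) = { 'a' }
C has a single production, so nothing to check there.

All predict sets are disjoint. The grammar IS LL(1).

Answer: Yes, the grammar is LL(1).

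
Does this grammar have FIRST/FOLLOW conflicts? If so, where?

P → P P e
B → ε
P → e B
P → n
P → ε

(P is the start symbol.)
Yes. P → P P e with FOLLOW(P) on { 'e', 'n' }; P → e B with FOLLOW(P) on { 'e' }; P → n with FOLLOW(P) on { 'n' }

A FIRST/FOLLOW conflict occurs when a non-terminal N has a nullable alternative N → β (β ⇒* ε) and another alternative N → α with FIRST(α) ∩ FOLLOW(N) ≠ ∅: on such a lookahead the parser cannot decide between expanding α and letting N vanish via β.

Nullable non-terminals: B, P.
FIRST sets used below: FIRST(P) = { 'e', 'n', ε }
B has a nullable alternative but only one production, so nothing to check.

P: nullable alternative(s) P → ε; FOLLOW(P) = { $, 'e', 'n' }
  P → P P e: FIRST \ {ε} = { 'e', 'n' } — overlaps FOLLOW(P) on { 'e', 'n' }: CONFLICT
  P → e B: FIRST \ {ε} = { 'e' } — overlaps FOLLOW(P) on { 'e' }: CONFLICT
  P → n: FIRST \ {ε} = { 'n' } — overlaps FOLLOW(P) on { 'n' }: CONFLICT
  P → ε: FIRST \ {ε} = { } — this is the only nullable alternative, skip

So the grammar has 3 FIRST/FOLLOW conflicts (marked CONFLICT above).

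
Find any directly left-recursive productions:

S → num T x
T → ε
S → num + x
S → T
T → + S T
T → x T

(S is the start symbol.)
No direct left recursion

Direct left recursion occurs when N → N α for some non-terminal N (the right-hand side begins with the left-hand side itself).

S → num T x: starts with num
T → ε: starts with ε
S → num + x: starts with num
S → T: starts with T
T → + S T: starts with '+'
T → x T: starts with x

No direct left recursion found.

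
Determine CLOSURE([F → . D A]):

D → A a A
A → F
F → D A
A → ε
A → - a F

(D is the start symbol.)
To compute CLOSURE, for each item [A → α.Bβ] where B is a non-terminal, add [B → .γ] for all productions B → γ; repeat for the newly added items until nothing changes.

Start with: [F → . D A]
  [F → . D A] has the dot before D: add [D → . A a A]
  [D → . A a A] has the dot before A: add [A → . F], [A → .], [A → . - a F]
  [A → . F] has the dot before F: all F-items already present
No further items can be added.

CLOSURE = { [A → . - a F], [A → . F], [A → .], [D → . A a A], [F → . D A] }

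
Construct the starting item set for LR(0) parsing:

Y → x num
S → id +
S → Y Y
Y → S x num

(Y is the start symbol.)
{ [S → . Y Y], [S → . id +], [Y → . S x num], [Y → . x num], [Y' → . Y] }

First, augment the grammar with Y' → Y
I₀ = CLOSURE({ [Y' → . Y] }):
  [Y' → . Y] has the dot before Y: add [Y → . x num], [Y → . S x num]
  [Y → . S x num] has the dot before S: add [S → . id +], [S → . Y Y]
No further items can be added.

I₀ = { [S → . Y Y], [S → . id +], [Y → . S x num], [Y → . x num], [Y' → . Y] }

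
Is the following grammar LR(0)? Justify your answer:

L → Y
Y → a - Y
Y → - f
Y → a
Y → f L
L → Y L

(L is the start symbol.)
No. Shift-reduce conflict between [L → Y .] and [Y → . - f]

A grammar is LR(0) if no state in the canonical LR(0) collection has:
  - both a shift item (dot before a terminal) and a complete item (shift-reduce conflict), or
  - two or more complete items (reduce-reduce conflict; the accept item [L' → L .] counts as a complete item here).

Augment with L' → L and build the canonical LR(0) collection (I0 = CLOSURE({[L' → . L]}), then GOTO on every symbol after a dot until no new states appear). It has 11 states:
  I0: { [L → . Y L], [L → . Y], [L' → . L], [Y → . - f], [Y → . a - Y], [Y → . a], [Y → . f L] }  — shift
  I1: { [Y → - . f] }  — shift
  I2: { [L' → L .] }  — accept
  I3: { [L → . Y L], [L → . Y], [L → Y . L], [L → Y .], [Y → . - f], [Y → . a - Y], [Y → . a], [Y → . f L] }  — shift, reduce
  I4: { [Y → a . - Y], [Y → a .] }  — shift, reduce
  I5: { [L → . Y L], [L → . Y], [Y → . - f], [Y → . a - Y], [Y → . a], [Y → . f L], [Y → f . L] }  — shift
  I6: { [Y → f L .] }  — reduce
  I7: { [Y → . - f], [Y → . a - Y], [Y → . a], [Y → . f L], [Y → a - . Y] }  — shift
  I8: { [Y → a - Y .] }  — reduce
  I9: { [L → Y L .] }  — reduce
  I10: { [Y → - f .] }  — reduce

Conflict in state I3:
  Shift-reduce conflict between [L → Y .] and [Y → . - f]
So the grammar is NOT LR(0).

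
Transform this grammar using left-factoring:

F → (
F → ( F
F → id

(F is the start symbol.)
F → ( F'
F' → ε
F' → F
F → id

Left-factoring transforms A → αβ₁ | αβ₂ into A → αA' and A' → β₁ | β₂
(α is the longest common prefix among the alternatives). Repeat until
no nonterminal has two alternatives with a common prefix.

Round 1: F has alternatives sharing prefix '('. Introduce F': F → ( F'
  Add: F' → ε
  Add: F' → F

No remaining common prefixes — done.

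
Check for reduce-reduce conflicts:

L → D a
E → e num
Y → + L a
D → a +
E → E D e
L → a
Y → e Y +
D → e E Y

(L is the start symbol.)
A reduce-reduce conflict occurs when an LR(0) state has two complete items [A → α .] and [B → β .] — both call for a reduction, and with no lookahead the parser cannot choose between them.

Augment with L' → L and build the canonical LR(0) collection (I0 = CLOSURE({[L' → . L]}), then GOTO on every symbol after a dot until no new states appear). It has 22 states:
  I0: { [D → . a +], [D → . e E Y], [L → . D a], [L → . a], [L' → . L] }  — shift
  I1: { [L → D . a] }  — shift
  I2: { [L' → L .] }  — accept
  I3: { [D → a . +], [L → a .] }  — shift, reduce
  I4: { [D → e . E Y], [E → . E D e], [E → . e num] }  — shift
  I5: { [D → . a +], [D → . e E Y], [D → e E . Y], [E → E . D e], [Y → . + L a], [Y → . e Y +] }  — shift
  I6: { [E → e . num] }  — shift
  I7: { [E → e num .] }  — reduce
  I8: { [D → . a +], [D → . e E Y], [L → . D a], [L → . a], [Y → + . L a] }  — shift
  I9: { [E → E D . e] }  — shift
  I10: { [D → e E Y .] }  — reduce
  I11: { [D → a . +] }  — shift
  I12: { [D → e . E Y], [E → . E D e], [E → . e num], [Y → . + L a], [Y → . e Y +], [Y → e . Y +] }  — shift
  I13: { [Y → e Y . +] }  — shift
  I14: { [E → e . num], [Y → . + L a], [Y → . e Y +], [Y → e . Y +] }  — shift
  I15: { [Y → . + L a], [Y → . e Y +], [Y → e . Y +] }  — shift
  I16: { [Y → e Y + .] }  — reduce
  I17: { [D → a + .] }  — reduce
  I18: { [E → E D e .] }  — reduce
  I19: { [Y → + L . a] }  — shift
  I20: { [Y → + L a .] }  — reduce
  I21: { [L → D a .] }  — reduce

No state contains more than one complete item.

Answer: No reduce-reduce conflicts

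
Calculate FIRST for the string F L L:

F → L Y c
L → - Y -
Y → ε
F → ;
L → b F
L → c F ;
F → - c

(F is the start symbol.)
{ '-', ';', 'b', 'c' }

FIRST sets of the non-terminals involved (from the grammar, by fixed-point iteration):
  FIRST(F) = { '-', ';', 'b', 'c' }

To compute FIRST(F L L), process the symbols left to right:
Symbol F is a non-terminal. Add FIRST(F) \ {ε} = { '-', ';', 'b', 'c' }
F is not nullable (ε ∉ FIRST(F)), so stop here.
FIRST(F L L) = { '-', ';', 'b', 'c' }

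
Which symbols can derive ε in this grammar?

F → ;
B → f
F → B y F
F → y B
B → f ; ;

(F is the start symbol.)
There are no ε-productions, so no non-terminal can derive ε.
No non-terminals are nullable.

Answer: None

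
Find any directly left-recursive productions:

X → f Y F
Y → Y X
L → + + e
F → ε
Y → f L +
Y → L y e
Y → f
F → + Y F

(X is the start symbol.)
Yes, Y is left-recursive

Direct left recursion occurs when N → N α for some non-terminal N (the right-hand side begins with the left-hand side itself).

X → f Y F: starts with f
Y → Y X: LEFT RECURSIVE (starts with Y)
L → + + e: starts with '+'
F → ε: starts with ε
Y → f L +: starts with f
Y → L y e: starts with L
Y → f: starts with f
F → + Y F: starts with '+'

The grammar has direct left recursion on: Y.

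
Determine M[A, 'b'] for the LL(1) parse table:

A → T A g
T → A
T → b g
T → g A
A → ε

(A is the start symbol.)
A → T A g, A → ε

To find M[A, 'b'], we find productions for A where 'b' is in the predict set (PREDICT(N → α) = (FIRST(α) \ {ε}) ∪ (FOLLOW(N) if α ⇒* ε)).

Relevant sets:
  FIRST(T) = { 'b', 'g', ε }
  FIRST(A) = { 'b', 'g', ε }
  FOLLOW(A) = { $, 'b', 'g' }

A → T A g: PREDICT = { 'b', 'g' }
  'b' is in predict set, so this production goes in M[A, 'b']
A → ε: PREDICT = { $, 'b', 'g' }
  'b' is in predict set, so this production goes in M[A, 'b']

M[A, 'b'] = A → T A g, A → ε  (a multiply-defined cell — the grammar is not LL(1))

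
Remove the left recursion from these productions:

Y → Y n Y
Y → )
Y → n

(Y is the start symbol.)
Y → ) Y'
Y → n Y'
Y' → n Y Y'
Y' → ε

Y is directly left-recursive. The standard transformation for
  A → A α₁ | ... | A α_m | β₁ | ... | β_n
is
  A  → β₁ A' | ... | β_n A'
  A' → α₁ A' | ... | α_m A' | ε

Y → ) becomes Y → ) Y'
Y → n becomes Y → n Y'
Y → Y n Y becomes Y' → n Y Y'
Add Y' → ε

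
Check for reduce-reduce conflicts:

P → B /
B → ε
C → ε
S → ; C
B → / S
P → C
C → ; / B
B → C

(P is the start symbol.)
A reduce-reduce conflict occurs when an LR(0) state has two complete items [A → α .] and [B → β .] — both call for a reduction, and with no lookahead the parser cannot choose between them.

Augment with P' → P and build the canonical LR(0) collection (I0 = CLOSURE({[P' → . P]}), then GOTO on every symbol after a dot until no new states appear). It has 13 states:
  I0: { [B → . / S], [B → . C], [B → .], [C → . ; / B], [C → .], [P → . B /], [P → . C], [P' → . P] }  — shift, 2 reduces
  I1: { [B → / . S], [S → . ; C] }  — shift
  I2: { [C → ; . / B] }  — shift
  I3: { [P → B . /] }  — shift
  I4: { [B → C .], [P → C .] }  — 2 reduces
  I5: { [P' → P .] }  — accept
  I6: { [P → B / .] }  — reduce
  I7: { [B → . / S], [B → . C], [B → .], [C → . ; / B], [C → .], [C → ; / . B] }  — shift, 2 reduces
  I8: { [C → ; / B .] }  — reduce
  I9: { [B → C .] }  — reduce
  I10: { [C → . ; / B], [C → .], [S → ; . C] }  — shift, reduce
  I11: { [B → / S .] }  — reduce
  I12: { [S → ; C .] }  — reduce

I0 contains complete items [B → .], [C → .] — reduce-reduce conflict.
I4 contains complete items [B → C .], [P → C .] — reduce-reduce conflict.
I7 contains complete items [B → .], [C → .] — reduce-reduce conflict.

Answer: Yes — I0: [B → .] vs [C → .]; I4: [B → C .] vs [P → C .]; I7: [B → .] vs [C → .]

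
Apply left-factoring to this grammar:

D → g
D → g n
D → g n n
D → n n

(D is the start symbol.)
Left-factoring transforms A → αβ₁ | αβ₂ into A → αA' and A' → β₁ | β₂
(α is the longest common prefix among the alternatives). Repeat until
no nonterminal has two alternatives with a common prefix.

Round 1: D has alternatives sharing prefix 'g'. Introduce D': D → g D'
  Add: D' → ε
  Add: D' → n
  Add: D' → n n

Round 2: D' has alternatives sharing prefix 'n'. Introduce D'': D' → n D''
  Add: D'' → ε
  Add: D'' → n

No remaining common prefixes — done.

Resulting grammar:
D → g D'
D' → ε
D' → n D''
D'' → ε
D'' → n
D → n n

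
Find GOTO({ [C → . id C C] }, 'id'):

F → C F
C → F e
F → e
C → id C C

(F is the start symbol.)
GOTO(I, 'id') = CLOSURE({ [A → αX.β] : [A → α.Xβ] ∈ I, X = 'id' })

Items with dot before 'id', with the dot advanced:
  [C → . id C C] → [C → id . C C]
Closure of the advanced items:
  [C → id . C C] has the dot before C: add [C → . F e], [C → . id C C]
  [C → . F e] has the dot before F: add [F → . C F], [F → . e]

GOTO = { [C → . F e], [C → . id C C], [C → id . C C], [F → . C F], [F → . e] }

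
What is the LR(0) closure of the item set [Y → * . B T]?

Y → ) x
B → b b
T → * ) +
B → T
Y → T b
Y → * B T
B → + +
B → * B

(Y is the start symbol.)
{ [B → . * B], [B → . + +], [B → . T], [B → . b b], [T → . * ) +], [Y → * . B T] }

To compute CLOSURE, for each item [A → α.Bβ] where B is a non-terminal, add [B → .γ] for all productions B → γ; repeat for the newly added items until nothing changes.

Start with: [Y → * . B T]
  [Y → * . B T] has the dot before B: add [B → . b b], [B → . T], [B → . + +], [B → . * B]
  [B → . T] has the dot before T: add [T → . * ) +]
No further items can be added.

CLOSURE = { [B → . * B], [B → . + +], [B → . T], [B → . b b], [T → . * ) +], [Y → * . B T] }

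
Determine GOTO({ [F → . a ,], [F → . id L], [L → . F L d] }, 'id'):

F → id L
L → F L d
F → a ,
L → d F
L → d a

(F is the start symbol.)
GOTO(I, 'id') = CLOSURE({ [A → αX.β] : [A → α.Xβ] ∈ I, X = 'id' })

Items with dot before 'id', with the dot advanced:
  [F → . id L] → [F → id . L]
Closure of the advanced items:
  [F → id . L] has the dot before L: add [L → . F L d], [L → . d F], [L → . d a]
  [L → . F L d] has the dot before F: add [F → . id L], [F → . a ,]

GOTO = { [F → . a ,], [F → . id L], [F → id . L], [L → . F L d], [L → . d F], [L → . d a] }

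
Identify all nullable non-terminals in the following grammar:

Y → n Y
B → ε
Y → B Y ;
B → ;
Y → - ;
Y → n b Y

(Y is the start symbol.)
{ 'B' }

A non-terminal is nullable if it can derive ε (the empty string): either it has an ε-production, or it has a production whose right-hand side consists entirely of nullable non-terminals.

ε-productions: B → ε
So B is immediately nullable.
No further non-terminal can be added: every production for the remaining non-terminals contains a terminal or a non-nullable non-terminal.
Nullable = { 'B' }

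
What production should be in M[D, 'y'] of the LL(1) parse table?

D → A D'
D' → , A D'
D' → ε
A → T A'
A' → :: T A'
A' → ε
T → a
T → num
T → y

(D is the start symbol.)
To find M[D, 'y'], we find productions for D where 'y' is in the predict set (PREDICT(N → α) = (FIRST(α) \ {ε}) ∪ (FOLLOW(N) if α ⇒* ε)).

Relevant sets:
  FIRST(A) = { 'a', 'num', 'y' }

D → A D': PREDICT = { 'a', 'num', 'y' }
  'y' is in predict set, so this production goes in M[D, 'y']

M[D, 'y'] = D → A D'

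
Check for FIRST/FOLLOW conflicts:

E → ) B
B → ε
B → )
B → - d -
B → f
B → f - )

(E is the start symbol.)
A FIRST/FOLLOW conflict occurs when a non-terminal N has a nullable alternative N → β (β ⇒* ε) and another alternative N → α with FIRST(α) ∩ FOLLOW(N) ≠ ∅: on such a lookahead the parser cannot decide between expanding α and letting N vanish via β.

Nullable non-terminals: B.

B: nullable alternative(s) B → ε; FOLLOW(B) = { $ }
  B → ε: FIRST \ {ε} = { } — this is the only nullable alternative, skip
  B → ): FIRST \ {ε} = { ')' } — disjoint from FOLLOW(B)
  B → - d -: FIRST \ {ε} = { '-' } — disjoint from FOLLOW(B)
  B → f: FIRST \ {ε} = { 'f' } — disjoint from FOLLOW(B)
  B → f - ): FIRST \ {ε} = { 'f' } — disjoint from FOLLOW(B)

E has no nullable alternative, so no FIRST/FOLLOW check is needed there.

No FIRST/FOLLOW conflicts found.

Answer: No FIRST/FOLLOW conflicts.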